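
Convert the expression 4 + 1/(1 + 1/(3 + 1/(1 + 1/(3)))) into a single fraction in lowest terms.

91/19

Use the convergent recurrence hₖ = aₖ·hₖ₋₁ + hₖ₋₂ (and likewise for the denominators kₖ):
a_0 = 4: 4/1
a_1 = 1: 5/1
a_2 = 3: 19/4
a_3 = 1: 24/5
a_4 = 3: 91/19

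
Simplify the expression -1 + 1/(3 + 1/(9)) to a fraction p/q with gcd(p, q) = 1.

-19/28

a_0 = -1: -1/1
a_1 = 3: -2/3
a_2 = 9: -19/28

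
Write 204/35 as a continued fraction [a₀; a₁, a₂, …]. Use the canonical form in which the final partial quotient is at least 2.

Apply division with remainder until the remainder is 0:
204 = 5·35 + 29, so a_0 = 5
35 = 1·29 + 6, so a_1 = 1
29 = 4·6 + 5, so a_2 = 4
6 = 1·5 + 1, so a_3 = 1
5 = 5·1 + 0, so a_4 = 5

[5; 1, 4, 1, 5]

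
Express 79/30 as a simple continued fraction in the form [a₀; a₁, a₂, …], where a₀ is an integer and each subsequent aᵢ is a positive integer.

Run the Euclidean algorithm, recording each quotient:
79 = 2·30 + 19, so a_0 = 2
30 = 1·19 + 11, so a_1 = 1
19 = 1·11 + 8, so a_2 = 1
11 = 1·8 + 3, so a_3 = 1
8 = 2·3 + 2, so a_4 = 2
3 = 1·2 + 1, so a_5 = 1
2 = 2·1 + 0, so a_6 = 2

[2; 1, 1, 1, 2, 1, 2]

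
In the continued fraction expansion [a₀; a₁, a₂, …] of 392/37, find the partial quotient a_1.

392 = 10·37 + 22, so a_0 = 10
37 = 1·22 + 15, so a_1 = 1

1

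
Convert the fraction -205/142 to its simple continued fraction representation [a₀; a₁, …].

Apply division with remainder until the remainder is 0:
⌊-205/142⌋ = -2, remainder 79
⌊142/79⌋ = 1, remainder 63
⌊79/63⌋ = 1, remainder 16
⌊63/16⌋ = 3, remainder 15
⌊16/15⌋ = 1, remainder 1
⌊15/1⌋ = 15, remainder 0

[-2; 1, 1, 3, 1, 15]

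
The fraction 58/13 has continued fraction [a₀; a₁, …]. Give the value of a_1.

2

58 ÷ 13 → quotient 4, remainder 6
13 ÷ 6 → quotient 2, remainder 1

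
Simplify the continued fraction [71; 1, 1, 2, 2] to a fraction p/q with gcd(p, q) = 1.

Start with 2.
2 + 1/(2/1) = 2 + 1/2 = 5/2
1 + 1/(5/2) = 1 + 2/5 = 7/5
1 + 1/(7/5) = 1 + 5/7 = 12/7
71 + 1/(12/7) = 71 + 7/12 = 859/12

859/12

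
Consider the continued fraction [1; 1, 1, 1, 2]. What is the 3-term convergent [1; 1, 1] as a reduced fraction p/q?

3/2

a_0 = 1: 1/1
a_1 = 1: 2/1
a_2 = 1: 3/2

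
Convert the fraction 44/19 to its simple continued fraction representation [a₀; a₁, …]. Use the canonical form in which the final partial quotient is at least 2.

⌊44/19⌋ = 2, remainder 6
⌊19/6⌋ = 3, remainder 1
⌊6/1⌋ = 6, remainder 0

[2; 3, 6]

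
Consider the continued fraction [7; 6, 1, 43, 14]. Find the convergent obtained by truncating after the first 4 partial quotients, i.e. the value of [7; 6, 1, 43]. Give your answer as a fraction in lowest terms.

2193/307

Use the convergent recurrence hₖ = aₖ·hₖ₋₁ + hₖ₋₂ (and likewise for the denominators kₖ):
a_0 = 7: 7/1
a_1 = 6: 43/6
a_2 = 1: 50/7
a_3 = 43: 2193/307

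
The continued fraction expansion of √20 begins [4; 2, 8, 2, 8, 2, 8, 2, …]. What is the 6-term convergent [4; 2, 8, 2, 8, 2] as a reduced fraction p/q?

Starting at the tail and folding back:
Start with 2.
8 + 1/(2/1) = 8 + 1/2 = 17/2
2 + 1/(17/2) = 2 + 2/17 = 36/17
8 + 1/(36/17) = 8 + 17/36 = 305/36
2 + 1/(305/36) = 2 + 36/305 = 646/305
4 + 1/(646/305) = 4 + 305/646 = 2889/646

2889/646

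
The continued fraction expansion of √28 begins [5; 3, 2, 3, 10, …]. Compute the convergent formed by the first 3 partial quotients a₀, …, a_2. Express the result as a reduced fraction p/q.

Start with 2.
3 + 1/(2/1) = 3 + 1/2 = 7/2
5 + 1/(7/2) = 5 + 2/7 = 37/7

37/7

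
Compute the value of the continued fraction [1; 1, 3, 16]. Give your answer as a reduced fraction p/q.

114/65

Use the convergent recurrence hₖ = aₖ·hₖ₋₁ + hₖ₋₂ (and likewise for the denominators kₖ):
a_0 = 1: 1/1
a_1 = 1: 2/1
a_2 = 3: 7/4
a_3 = 16: 114/65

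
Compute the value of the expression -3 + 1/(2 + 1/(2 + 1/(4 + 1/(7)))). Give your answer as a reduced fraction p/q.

-412/159

Use the convergent recurrence hₖ = aₖ·hₖ₋₁ + hₖ₋₂ (and likewise for the denominators kₖ):
a_0 = -3: -3/1
a_1 = 2: -5/2
a_2 = 2: -13/5
a_3 = 4: -57/22
a_4 = 7: -412/159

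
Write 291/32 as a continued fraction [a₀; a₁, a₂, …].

[9; 10, 1, 2]

⌊291/32⌋ = 9, remainder 3
⌊32/3⌋ = 10, remainder 2
⌊3/2⌋ = 1, remainder 1
⌊2/1⌋ = 2, remainder 0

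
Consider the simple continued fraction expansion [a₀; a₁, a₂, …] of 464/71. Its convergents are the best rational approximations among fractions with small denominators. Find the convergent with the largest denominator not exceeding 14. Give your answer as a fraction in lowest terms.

85/13

List convergents until the denominator exceeds the bound:
a_0 = 6: 6/1  (≤ bound)
a_1 = 1: 7/1  (≤ bound)
a_2 = 1: 13/2  (≤ bound)
a_3 = 6: 85/13  (≤ bound)
a_4 = 1: 98/15  (> 14, stop)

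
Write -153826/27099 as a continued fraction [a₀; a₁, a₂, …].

-153826 ÷ 27099 → quotient -6, remainder 8768
27099 ÷ 8768 → quotient 3, remainder 795
8768 ÷ 795 → quotient 11, remainder 23
795 ÷ 23 → quotient 34, remainder 13
23 ÷ 13 → quotient 1, remainder 10
13 ÷ 10 → quotient 1, remainder 3
10 ÷ 3 → quotient 3, remainder 1
3 ÷ 1 → quotient 3, remainder 0

[-6; 3, 11, 34, 1, 1, 3, 3]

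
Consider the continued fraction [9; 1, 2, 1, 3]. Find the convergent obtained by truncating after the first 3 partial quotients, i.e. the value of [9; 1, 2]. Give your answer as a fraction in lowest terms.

29/3

Build up convergents one term at a time:
a_0 = 9: 9/1
a_1 = 1: 10/1
a_2 = 2: 29/3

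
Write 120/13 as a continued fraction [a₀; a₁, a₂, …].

[9; 4, 3]

Apply division with remainder until the remainder is 0:
120 ÷ 13 → quotient 9, remainder 3
13 ÷ 3 → quotient 4, remainder 1
3 ÷ 1 → quotient 3, remainder 0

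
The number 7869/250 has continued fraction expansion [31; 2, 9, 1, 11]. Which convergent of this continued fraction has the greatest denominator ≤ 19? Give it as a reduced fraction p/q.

List convergents until the denominator exceeds the bound:
a_0 = 31: 31/1  (≤ bound)
a_1 = 2: 63/2  (≤ bound)
a_2 = 9: 598/19  (≤ bound)
a_3 = 1: 661/21  (> 19, stop)

598/19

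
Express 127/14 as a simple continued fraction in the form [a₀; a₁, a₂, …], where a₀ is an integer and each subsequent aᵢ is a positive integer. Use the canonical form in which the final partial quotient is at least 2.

[9; 14]

Apply division with remainder until the remainder is 0:
⌊127/14⌋ = 9, remainder 1
⌊14/1⌋ = 14, remainder 0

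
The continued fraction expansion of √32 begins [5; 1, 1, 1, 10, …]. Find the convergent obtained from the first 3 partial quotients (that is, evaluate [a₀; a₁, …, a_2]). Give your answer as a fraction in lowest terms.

11/2

a_0 = 5: 5/1
a_1 = 1: 6/1
a_2 = 1: 11/2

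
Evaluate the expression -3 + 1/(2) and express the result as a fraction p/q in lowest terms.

-5/2

Starting at the tail and folding back:
Start with 2.
-3 + 1/(2/1) = -3 + 1/2 = -5/2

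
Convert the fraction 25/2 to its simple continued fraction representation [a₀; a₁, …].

[12; 2]

⌊25/2⌋ = 12, remainder 1
⌊2/1⌋ = 2, remainder 0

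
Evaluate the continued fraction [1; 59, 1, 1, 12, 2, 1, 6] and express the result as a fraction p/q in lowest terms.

31107/30593

Work from the innermost term outward:
Start with 6.
1 + 1/(6/1) = 1 + 1/6 = 7/6
2 + 1/(7/6) = 2 + 6/7 = 20/7
12 + 1/(20/7) = 12 + 7/20 = 247/20
1 + 1/(247/20) = 1 + 20/247 = 267/247
1 + 1/(267/247) = 1 + 247/267 = 514/267
59 + 1/(514/267) = 59 + 267/514 = 30593/514
1 + 1/(30593/514) = 1 + 514/30593 = 31107/30593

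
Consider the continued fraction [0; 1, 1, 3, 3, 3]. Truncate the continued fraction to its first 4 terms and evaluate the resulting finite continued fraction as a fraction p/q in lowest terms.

a_0 = 0: 0/1
a_1 = 1: 1/1
a_2 = 1: 1/2
a_3 = 3: 4/7

4/7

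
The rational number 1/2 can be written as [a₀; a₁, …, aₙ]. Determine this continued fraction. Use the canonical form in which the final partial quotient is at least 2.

[0; 2]

Repeatedly divide and take the remainder:
1 ÷ 2 → quotient 0, remainder 1
2 ÷ 1 → quotient 2, remainder 0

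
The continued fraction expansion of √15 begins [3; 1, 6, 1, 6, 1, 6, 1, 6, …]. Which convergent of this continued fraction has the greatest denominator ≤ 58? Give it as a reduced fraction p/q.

213/55

a_0 = 3: 3/1  (≤ bound)
a_1 = 1: 4/1  (≤ bound)
a_2 = 6: 27/7  (≤ bound)
a_3 = 1: 31/8  (≤ bound)
a_4 = 6: 213/55  (≤ bound)
a_5 = 1: 244/63  (> 58, stop)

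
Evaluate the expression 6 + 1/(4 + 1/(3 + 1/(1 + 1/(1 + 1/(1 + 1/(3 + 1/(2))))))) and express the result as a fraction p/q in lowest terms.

a_0 = 6: 6/1
a_1 = 4: 25/4
a_2 = 3: 81/13
a_3 = 1: 106/17
a_4 = 1: 187/30
a_5 = 1: 293/47
a_6 = 3: 1066/171
a_7 = 2: 2425/389

2425/389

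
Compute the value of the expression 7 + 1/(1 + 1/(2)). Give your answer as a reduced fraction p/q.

Start with 2.
1 + 1/(2/1) = 1 + 1/2 = 3/2
7 + 1/(3/2) = 7 + 2/3 = 23/3

23/3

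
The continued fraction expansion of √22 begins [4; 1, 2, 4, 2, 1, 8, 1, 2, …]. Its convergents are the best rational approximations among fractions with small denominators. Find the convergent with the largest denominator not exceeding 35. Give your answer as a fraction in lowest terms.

a_0 = 4: 4/1  (≤ bound)
a_1 = 1: 5/1  (≤ bound)
a_2 = 2: 14/3  (≤ bound)
a_3 = 4: 61/13  (≤ bound)
a_4 = 2: 136/29  (≤ bound)
a_5 = 1: 197/42  (> 35, stop)

136/29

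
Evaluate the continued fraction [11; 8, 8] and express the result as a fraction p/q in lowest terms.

723/65

Collapse the nested fraction from the inside out:
Start with 8.
8 + 1/(8/1) = 8 + 1/8 = 65/8
11 + 1/(65/8) = 11 + 8/65 = 723/65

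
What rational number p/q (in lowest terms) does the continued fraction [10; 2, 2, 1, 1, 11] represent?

Start with 11.
1 + 1/(11/1) = 1 + 1/11 = 12/11
1 + 1/(12/11) = 1 + 11/12 = 23/12
2 + 1/(23/12) = 2 + 12/23 = 58/23
2 + 1/(58/23) = 2 + 23/58 = 139/58
10 + 1/(139/58) = 10 + 58/139 = 1448/139

1448/139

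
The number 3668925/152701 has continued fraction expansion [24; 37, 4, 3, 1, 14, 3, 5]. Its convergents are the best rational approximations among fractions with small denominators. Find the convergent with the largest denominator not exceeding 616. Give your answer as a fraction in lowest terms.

a_0 = 24: 24/1  (≤ bound)
a_1 = 37: 889/37  (≤ bound)
a_2 = 4: 3580/149  (≤ bound)
a_3 = 3: 11629/484  (≤ bound)
a_4 = 1: 15209/633  (> 616, stop)

11629/484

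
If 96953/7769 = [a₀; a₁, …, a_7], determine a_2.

96953 ÷ 7769 → quotient 12, remainder 3725
7769 ÷ 3725 → quotient 2, remainder 319
3725 ÷ 319 → quotient 11, remainder 216

11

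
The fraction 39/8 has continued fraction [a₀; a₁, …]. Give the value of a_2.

7

Run the Euclidean algorithm, recording each quotient:
39 ÷ 8 → quotient 4, remainder 7
8 ÷ 7 → quotient 1, remainder 1
7 ÷ 1 → quotient 7, remainder 0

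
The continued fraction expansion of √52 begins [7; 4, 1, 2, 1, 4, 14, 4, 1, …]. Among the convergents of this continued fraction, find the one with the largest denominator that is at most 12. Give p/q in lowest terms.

a_0 = 7: 7/1  (≤ bound)
a_1 = 4: 29/4  (≤ bound)
a_2 = 1: 36/5  (≤ bound)
a_3 = 2: 101/14  (> 12, stop)

36/5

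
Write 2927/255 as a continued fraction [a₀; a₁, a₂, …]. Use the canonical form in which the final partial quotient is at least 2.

[11; 2, 11, 11]

2927 ÷ 255 → quotient 11, remainder 122
255 ÷ 122 → quotient 2, remainder 11
122 ÷ 11 → quotient 11, remainder 1
11 ÷ 1 → quotient 11, remainder 0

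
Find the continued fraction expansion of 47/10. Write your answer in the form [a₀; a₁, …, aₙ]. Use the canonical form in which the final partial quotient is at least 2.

[4; 1, 2, 3]

Repeatedly divide and take the remainder:
47 ÷ 10 → quotient 4, remainder 7
10 ÷ 7 → quotient 1, remainder 3
7 ÷ 3 → quotient 2, remainder 1
3 ÷ 1 → quotient 3, remainder 0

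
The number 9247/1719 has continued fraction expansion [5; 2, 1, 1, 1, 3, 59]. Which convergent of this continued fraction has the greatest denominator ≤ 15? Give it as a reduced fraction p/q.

List convergents until the denominator exceeds the bound:
a_0 = 5: 5/1  (≤ bound)
a_1 = 2: 11/2  (≤ bound)
a_2 = 1: 16/3  (≤ bound)
a_3 = 1: 27/5  (≤ bound)
a_4 = 1: 43/8  (≤ bound)
a_5 = 3: 156/29  (> 15, stop)

43/8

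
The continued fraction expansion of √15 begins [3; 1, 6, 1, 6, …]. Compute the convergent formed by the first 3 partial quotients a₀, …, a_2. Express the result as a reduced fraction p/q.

a_0 = 3: 3/1
a_1 = 1: 4/1
a_2 = 6: 27/7

27/7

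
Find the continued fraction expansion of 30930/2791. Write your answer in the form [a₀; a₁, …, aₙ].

[11; 12, 5, 3, 14]

30930 ÷ 2791 → quotient 11, remainder 229
2791 ÷ 229 → quotient 12, remainder 43
229 ÷ 43 → quotient 5, remainder 14
43 ÷ 14 → quotient 3, remainder 1
14 ÷ 1 → quotient 14, remainder 0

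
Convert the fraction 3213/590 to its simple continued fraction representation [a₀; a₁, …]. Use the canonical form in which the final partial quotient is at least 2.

[5; 2, 4, 9, 7]

3213 ÷ 590 → quotient 5, remainder 263
590 ÷ 263 → quotient 2, remainder 64
263 ÷ 64 → quotient 4, remainder 7
64 ÷ 7 → quotient 9, remainder 1
7 ÷ 1 → quotient 7, remainder 0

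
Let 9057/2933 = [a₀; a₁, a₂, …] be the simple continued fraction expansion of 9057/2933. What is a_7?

13

9057 ÷ 2933 → quotient 3, remainder 258
2933 ÷ 258 → quotient 11, remainder 95
258 ÷ 95 → quotient 2, remainder 68
95 ÷ 68 → quotient 1, remainder 27
68 ÷ 27 → quotient 2, remainder 14
27 ÷ 14 → quotient 1, remainder 13
14 ÷ 13 → quotient 1, remainder 1
13 ÷ 1 → quotient 13, remainder 0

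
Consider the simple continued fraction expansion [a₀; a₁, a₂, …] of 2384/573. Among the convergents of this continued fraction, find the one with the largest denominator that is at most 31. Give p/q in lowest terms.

List convergents until the denominator exceeds the bound:
a_0 = 4: 4/1  (≤ bound)
a_1 = 6: 25/6  (≤ bound)
a_2 = 4: 104/25  (≤ bound)
a_3 = 2: 233/56  (> 31, stop)

104/25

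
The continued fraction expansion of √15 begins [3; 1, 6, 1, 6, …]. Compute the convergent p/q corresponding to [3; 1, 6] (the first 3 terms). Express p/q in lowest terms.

Work from the innermost term outward:
Start with 6.
1 + 1/(6/1) = 1 + 1/6 = 7/6
3 + 1/(7/6) = 3 + 6/7 = 27/7

27/7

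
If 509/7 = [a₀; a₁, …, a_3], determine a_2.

2

⌊509/7⌋ = 72, remainder 5
⌊7/5⌋ = 1, remainder 2
⌊5/2⌋ = 2, remainder 1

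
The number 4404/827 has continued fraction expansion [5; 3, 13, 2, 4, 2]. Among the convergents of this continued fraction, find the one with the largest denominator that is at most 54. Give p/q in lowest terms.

a_0 = 5: 5/1  (≤ bound)
a_1 = 3: 16/3  (≤ bound)
a_2 = 13: 213/40  (≤ bound)
a_3 = 2: 442/83  (> 54, stop)

213/40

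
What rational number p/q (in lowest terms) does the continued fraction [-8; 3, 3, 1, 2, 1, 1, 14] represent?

Use the convergent recurrence hₖ = aₖ·hₖ₋₁ + hₖ₋₂ (and likewise for the denominators kₖ):
a_0 = -8: -8/1
a_1 = 3: -23/3
a_2 = 3: -77/10
a_3 = 1: -100/13
a_4 = 2: -277/36
a_5 = 1: -377/49
a_6 = 1: -654/85
a_7 = 14: -9533/1239

-9533/1239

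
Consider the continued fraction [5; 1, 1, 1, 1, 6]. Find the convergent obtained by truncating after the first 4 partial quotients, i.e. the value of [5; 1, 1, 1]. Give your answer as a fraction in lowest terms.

Start with 1.
1 + 1/(1/1) = 1 + 1/1 = 2/1
1 + 1/(2/1) = 1 + 1/2 = 3/2
5 + 1/(3/2) = 5 + 2/3 = 17/3

17/3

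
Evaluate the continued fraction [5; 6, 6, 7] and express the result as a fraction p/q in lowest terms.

1368/265

Start with 7.
6 + 1/(7/1) = 6 + 1/7 = 43/7
6 + 1/(43/7) = 6 + 7/43 = 265/43
5 + 1/(265/43) = 5 + 43/265 = 1368/265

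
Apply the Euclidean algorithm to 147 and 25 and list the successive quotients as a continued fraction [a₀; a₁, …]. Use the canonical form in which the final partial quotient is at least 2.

[5; 1, 7, 3]

147 ÷ 25 → quotient 5, remainder 22
25 ÷ 22 → quotient 1, remainder 3
22 ÷ 3 → quotient 7, remainder 1
3 ÷ 1 → quotient 3, remainder 0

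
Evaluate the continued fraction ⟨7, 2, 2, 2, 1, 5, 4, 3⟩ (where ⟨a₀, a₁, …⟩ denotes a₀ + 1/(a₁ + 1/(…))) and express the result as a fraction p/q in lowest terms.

Start with 3.
4 + 1/(3/1) = 4 + 1/3 = 13/3
5 + 1/(13/3) = 5 + 3/13 = 68/13
1 + 1/(68/13) = 1 + 13/68 = 81/68
2 + 1/(81/68) = 2 + 68/81 = 230/81
2 + 1/(230/81) = 2 + 81/230 = 541/230
2 + 1/(541/230) = 2 + 230/541 = 1312/541
7 + 1/(1312/541) = 7 + 541/1312 = 9725/1312

9725/1312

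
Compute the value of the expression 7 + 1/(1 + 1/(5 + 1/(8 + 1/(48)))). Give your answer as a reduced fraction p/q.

18479/2358

Starting at the tail and folding back:
Start with 48.
8 + 1/(48/1) = 8 + 1/48 = 385/48
5 + 1/(385/48) = 5 + 48/385 = 1973/385
1 + 1/(1973/385) = 1 + 385/1973 = 2358/1973
7 + 1/(2358/1973) = 7 + 1973/2358 = 18479/2358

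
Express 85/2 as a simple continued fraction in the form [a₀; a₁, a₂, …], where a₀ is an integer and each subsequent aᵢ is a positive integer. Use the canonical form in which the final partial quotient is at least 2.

[42; 2]

⌊85/2⌋ = 42, remainder 1
⌊2/1⌋ = 2, remainder 0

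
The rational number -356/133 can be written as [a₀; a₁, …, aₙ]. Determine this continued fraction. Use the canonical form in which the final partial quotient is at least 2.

-356 ÷ 133 → quotient -3, remainder 43
133 ÷ 43 → quotient 3, remainder 4
43 ÷ 4 → quotient 10, remainder 3
4 ÷ 3 → quotient 1, remainder 1
3 ÷ 1 → quotient 3, remainder 0

[-3; 3, 10, 1, 3]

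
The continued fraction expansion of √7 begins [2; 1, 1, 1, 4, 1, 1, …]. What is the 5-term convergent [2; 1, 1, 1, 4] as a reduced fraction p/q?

a_0 = 2: 2/1
a_1 = 1: 3/1
a_2 = 1: 5/2
a_3 = 1: 8/3
a_4 = 4: 37/14

37/14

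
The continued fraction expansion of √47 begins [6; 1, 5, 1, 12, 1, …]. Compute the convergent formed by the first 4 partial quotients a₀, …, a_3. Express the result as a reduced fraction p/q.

48/7

Start with 1.
5 + 1/(1/1) = 5 + 1/1 = 6/1
1 + 1/(6/1) = 1 + 1/6 = 7/6
6 + 1/(7/6) = 6 + 6/7 = 48/7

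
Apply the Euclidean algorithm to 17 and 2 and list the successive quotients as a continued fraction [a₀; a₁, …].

17 ÷ 2 → quotient 8, remainder 1
2 ÷ 1 → quotient 2, remainder 0

[8; 2]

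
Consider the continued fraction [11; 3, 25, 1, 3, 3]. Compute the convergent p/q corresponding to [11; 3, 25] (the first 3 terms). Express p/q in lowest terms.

Starting at the tail and folding back:
Start with 25.
3 + 1/(25/1) = 3 + 1/25 = 76/25
11 + 1/(76/25) = 11 + 25/76 = 861/76

861/76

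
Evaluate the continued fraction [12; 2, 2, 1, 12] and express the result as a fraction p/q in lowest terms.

a_0 = 12: 12/1
a_1 = 2: 25/2
a_2 = 2: 62/5
a_3 = 1: 87/7
a_4 = 12: 1106/89

1106/89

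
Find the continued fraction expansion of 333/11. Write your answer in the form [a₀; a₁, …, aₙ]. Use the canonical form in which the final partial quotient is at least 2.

[30; 3, 1, 2]

333 = 30·11 + 3, so a_0 = 30
11 = 3·3 + 2, so a_1 = 3
3 = 1·2 + 1, so a_2 = 1
2 = 2·1 + 0, so a_3 = 2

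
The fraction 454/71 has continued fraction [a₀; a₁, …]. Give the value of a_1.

454 ÷ 71 → quotient 6, remainder 28
71 ÷ 28 → quotient 2, remainder 15

2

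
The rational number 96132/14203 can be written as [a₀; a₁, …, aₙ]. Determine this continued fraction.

[6; 1, 3, 3, 7, 13, 2, 5]

⌊96132/14203⌋ = 6, remainder 10914
⌊14203/10914⌋ = 1, remainder 3289
⌊10914/3289⌋ = 3, remainder 1047
⌊3289/1047⌋ = 3, remainder 148
⌊1047/148⌋ = 7, remainder 11
⌊148/11⌋ = 13, remainder 5
⌊11/5⌋ = 2, remainder 1
⌊5/1⌋ = 5, remainder 0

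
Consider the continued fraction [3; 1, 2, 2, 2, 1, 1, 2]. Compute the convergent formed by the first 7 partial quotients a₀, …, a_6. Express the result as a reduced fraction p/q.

Use the convergent recurrence hₖ = aₖ·hₖ₋₁ + hₖ₋₂ (and likewise for the denominators kₖ):
a_0 = 3: 3/1
a_1 = 1: 4/1
a_2 = 2: 11/3
a_3 = 2: 26/7
a_4 = 2: 63/17
a_5 = 1: 89/24
a_6 = 1: 152/41

152/41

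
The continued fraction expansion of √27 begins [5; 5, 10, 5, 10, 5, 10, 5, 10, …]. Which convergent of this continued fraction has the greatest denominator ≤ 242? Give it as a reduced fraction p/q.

List convergents until the denominator exceeds the bound:
a_0 = 5: 5/1  (≤ bound)
a_1 = 5: 26/5  (≤ bound)
a_2 = 10: 265/51  (≤ bound)
a_3 = 5: 1351/260  (> 242, stop)

265/51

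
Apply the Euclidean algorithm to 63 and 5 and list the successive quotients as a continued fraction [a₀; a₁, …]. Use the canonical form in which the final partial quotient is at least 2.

Apply division with remainder until the remainder is 0:
63 = 12·5 + 3, so a_0 = 12
5 = 1·3 + 2, so a_1 = 1
3 = 1·2 + 1, so a_2 = 1
2 = 2·1 + 0, so a_3 = 2

[12; 1, 1, 2]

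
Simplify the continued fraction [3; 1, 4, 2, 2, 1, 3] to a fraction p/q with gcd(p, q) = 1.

Start with 3.
1 + 1/(3/1) = 1 + 1/3 = 4/3
2 + 1/(4/3) = 2 + 3/4 = 11/4
2 + 1/(11/4) = 2 + 4/11 = 26/11
4 + 1/(26/11) = 4 + 11/26 = 115/26
1 + 1/(115/26) = 1 + 26/115 = 141/115
3 + 1/(141/115) = 3 + 115/141 = 538/141

538/141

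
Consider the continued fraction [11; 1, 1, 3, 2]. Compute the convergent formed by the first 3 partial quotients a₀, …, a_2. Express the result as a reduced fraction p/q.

a_0 = 11: 11/1
a_1 = 1: 12/1
a_2 = 1: 23/2

23/2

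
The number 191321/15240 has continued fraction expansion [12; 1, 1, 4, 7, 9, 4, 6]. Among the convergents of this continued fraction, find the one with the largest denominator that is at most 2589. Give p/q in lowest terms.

30644/2441

a_0 = 12: 12/1  (≤ bound)
a_1 = 1: 13/1  (≤ bound)
a_2 = 1: 25/2  (≤ bound)
a_3 = 4: 113/9  (≤ bound)
a_4 = 7: 816/65  (≤ bound)
a_5 = 9: 7457/594  (≤ bound)
a_6 = 4: 30644/2441  (≤ bound)
a_7 = 6: 191321/15240  (> 2589, stop)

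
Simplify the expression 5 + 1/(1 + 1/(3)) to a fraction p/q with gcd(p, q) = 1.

23/4

Starting at the tail and folding back:
Start with 3.
1 + 1/(3/1) = 1 + 1/3 = 4/3
5 + 1/(4/3) = 5 + 3/4 = 23/4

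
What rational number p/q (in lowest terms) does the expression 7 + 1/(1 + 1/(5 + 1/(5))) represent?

Collapse the nested fraction from the inside out:
Start with 5.
5 + 1/(5/1) = 5 + 1/5 = 26/5
1 + 1/(26/5) = 1 + 5/26 = 31/26
7 + 1/(31/26) = 7 + 26/31 = 243/31

243/31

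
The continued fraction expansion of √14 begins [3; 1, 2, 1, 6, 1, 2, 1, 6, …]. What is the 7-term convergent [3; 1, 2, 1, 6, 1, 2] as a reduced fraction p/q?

Build up convergents one term at a time:
a_0 = 3: 3/1
a_1 = 1: 4/1
a_2 = 2: 11/3
a_3 = 1: 15/4
a_4 = 6: 101/27
a_5 = 1: 116/31
a_6 = 2: 333/89

333/89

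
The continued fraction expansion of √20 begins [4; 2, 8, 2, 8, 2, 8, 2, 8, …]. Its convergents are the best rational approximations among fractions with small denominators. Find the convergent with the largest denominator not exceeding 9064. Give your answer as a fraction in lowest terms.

24476/5473

List convergents until the denominator exceeds the bound:
a_0 = 4: 4/1  (≤ bound)
a_1 = 2: 9/2  (≤ bound)
a_2 = 8: 76/17  (≤ bound)
a_3 = 2: 161/36  (≤ bound)
a_4 = 8: 1364/305  (≤ bound)
a_5 = 2: 2889/646  (≤ bound)
a_6 = 8: 24476/5473  (≤ bound)
a_7 = 2: 51841/11592  (> 9064, stop)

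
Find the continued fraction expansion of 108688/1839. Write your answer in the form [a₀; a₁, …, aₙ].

[59; 9, 1, 5, 31]

⌊108688/1839⌋ = 59, remainder 187
⌊1839/187⌋ = 9, remainder 156
⌊187/156⌋ = 1, remainder 31
⌊156/31⌋ = 5, remainder 1
⌊31/1⌋ = 31, remainder 0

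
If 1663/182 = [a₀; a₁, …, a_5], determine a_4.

1

1663 = 9·182 + 25, so a_0 = 9
182 = 7·25 + 7, so a_1 = 7
25 = 3·7 + 4, so a_2 = 3
7 = 1·4 + 3, so a_3 = 1
4 = 1·3 + 1, so a_4 = 1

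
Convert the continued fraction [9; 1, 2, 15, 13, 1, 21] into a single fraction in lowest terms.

Use the convergent recurrence hₖ = aₖ·hₖ₋₁ + hₖ₋₂ (and likewise for the denominators kₖ):
a_0 = 9: 9/1
a_1 = 1: 10/1
a_2 = 2: 29/3
a_3 = 15: 445/46
a_4 = 13: 5814/601
a_5 = 1: 6259/647
a_6 = 21: 137253/14188

137253/14188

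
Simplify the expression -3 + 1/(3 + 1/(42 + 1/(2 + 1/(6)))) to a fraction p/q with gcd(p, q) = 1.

-4455/1669

Starting at the tail and folding back:
Start with 6.
2 + 1/(6/1) = 2 + 1/6 = 13/6
42 + 1/(13/6) = 42 + 6/13 = 552/13
3 + 1/(552/13) = 3 + 13/552 = 1669/552
-3 + 1/(1669/552) = -3 + 552/1669 = -4455/1669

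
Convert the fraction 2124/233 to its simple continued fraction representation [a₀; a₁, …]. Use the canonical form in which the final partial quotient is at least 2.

2124 = 9·233 + 27, so a_0 = 9
233 = 8·27 + 17, so a_1 = 8
27 = 1·17 + 10, so a_2 = 1
17 = 1·10 + 7, so a_3 = 1
10 = 1·7 + 3, so a_4 = 1
7 = 2·3 + 1, so a_5 = 2
3 = 3·1 + 0, so a_6 = 3

[9; 8, 1, 1, 1, 2, 3]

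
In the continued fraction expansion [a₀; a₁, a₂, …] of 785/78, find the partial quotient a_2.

Run the Euclidean algorithm, recording each quotient:
785 = 10·78 + 5, so a_0 = 10
78 = 15·5 + 3, so a_1 = 15
5 = 1·3 + 2, so a_2 = 1

1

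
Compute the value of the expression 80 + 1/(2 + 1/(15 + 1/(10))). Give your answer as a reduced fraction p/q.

Start with 10.
15 + 1/(10/1) = 15 + 1/10 = 151/10
2 + 1/(151/10) = 2 + 10/151 = 312/151
80 + 1/(312/151) = 80 + 151/312 = 25111/312

25111/312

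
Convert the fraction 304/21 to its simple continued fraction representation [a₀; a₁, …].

[14; 2, 10]

⌊304/21⌋ = 14, remainder 10
⌊21/10⌋ = 2, remainder 1
⌊10/1⌋ = 10, remainder 0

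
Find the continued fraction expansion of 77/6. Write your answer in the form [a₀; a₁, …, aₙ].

Repeatedly divide and take the remainder:
⌊77/6⌋ = 12, remainder 5
⌊6/5⌋ = 1, remainder 1
⌊5/1⌋ = 5, remainder 0

[12; 1, 5]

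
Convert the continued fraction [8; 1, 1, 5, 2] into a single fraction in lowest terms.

a_0 = 8: 8/1
a_1 = 1: 9/1
a_2 = 1: 17/2
a_3 = 5: 94/11
a_4 = 2: 205/24

205/24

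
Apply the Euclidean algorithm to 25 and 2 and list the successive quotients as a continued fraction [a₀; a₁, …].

[12; 2]

Repeatedly divide and take the remainder:
25 = 12·2 + 1, so a_0 = 12
2 = 2·1 + 0, so a_1 = 2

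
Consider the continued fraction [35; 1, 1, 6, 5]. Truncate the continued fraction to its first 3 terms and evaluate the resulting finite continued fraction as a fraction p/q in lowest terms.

71/2

a_0 = 35: 35/1
a_1 = 1: 36/1
a_2 = 1: 71/2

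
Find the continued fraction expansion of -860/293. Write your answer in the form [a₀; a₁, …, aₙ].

[-3; 15, 2, 2, 1, 2]

-860 ÷ 293 → quotient -3, remainder 19
293 ÷ 19 → quotient 15, remainder 8
19 ÷ 8 → quotient 2, remainder 3
8 ÷ 3 → quotient 2, remainder 2
3 ÷ 2 → quotient 1, remainder 1
2 ÷ 1 → quotient 2, remainder 0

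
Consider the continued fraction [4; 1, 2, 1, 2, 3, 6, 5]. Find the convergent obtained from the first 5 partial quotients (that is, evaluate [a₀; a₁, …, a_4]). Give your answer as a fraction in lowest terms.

52/11

a_0 = 4: 4/1
a_1 = 1: 5/1
a_2 = 2: 14/3
a_3 = 1: 19/4
a_4 = 2: 52/11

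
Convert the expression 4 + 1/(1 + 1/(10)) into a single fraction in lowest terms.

54/11

Build up convergents one term at a time:
a_0 = 4: 4/1
a_1 = 1: 5/1
a_2 = 10: 54/11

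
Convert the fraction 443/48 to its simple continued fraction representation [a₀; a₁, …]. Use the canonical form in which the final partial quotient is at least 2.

Run the Euclidean algorithm, recording each quotient:
443 ÷ 48 → quotient 9, remainder 11
48 ÷ 11 → quotient 4, remainder 4
11 ÷ 4 → quotient 2, remainder 3
4 ÷ 3 → quotient 1, remainder 1
3 ÷ 1 → quotient 3, remainder 0

[9; 4, 2, 1, 3]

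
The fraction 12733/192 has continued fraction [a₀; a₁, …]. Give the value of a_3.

1

12733 = 66·192 + 61, so a_0 = 66
192 = 3·61 + 9, so a_1 = 3
61 = 6·9 + 7, so a_2 = 6
9 = 1·7 + 2, so a_3 = 1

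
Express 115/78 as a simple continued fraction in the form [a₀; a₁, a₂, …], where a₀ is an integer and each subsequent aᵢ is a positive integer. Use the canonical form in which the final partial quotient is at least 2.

115 ÷ 78 → quotient 1, remainder 37
78 ÷ 37 → quotient 2, remainder 4
37 ÷ 4 → quotient 9, remainder 1
4 ÷ 1 → quotient 4, remainder 0

[1; 2, 9, 4]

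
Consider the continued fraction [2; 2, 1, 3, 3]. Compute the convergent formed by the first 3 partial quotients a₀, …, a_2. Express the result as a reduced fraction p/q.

Use the convergent recurrence hₖ = aₖ·hₖ₋₁ + hₖ₋₂ (and likewise for the denominators kₖ):
a_0 = 2: 2/1
a_1 = 2: 5/2
a_2 = 1: 7/3

7/3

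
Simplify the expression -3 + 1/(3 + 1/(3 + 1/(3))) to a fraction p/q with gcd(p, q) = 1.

Start with 3.
3 + 1/(3/1) = 3 + 1/3 = 10/3
3 + 1/(10/3) = 3 + 3/10 = 33/10
-3 + 1/(33/10) = -3 + 10/33 = -89/33

-89/33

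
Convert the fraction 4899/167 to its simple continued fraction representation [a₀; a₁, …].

4899 = 29·167 + 56, so a_0 = 29
167 = 2·56 + 55, so a_1 = 2
56 = 1·55 + 1, so a_2 = 1
55 = 55·1 + 0, so a_3 = 55

[29; 2, 1, 55]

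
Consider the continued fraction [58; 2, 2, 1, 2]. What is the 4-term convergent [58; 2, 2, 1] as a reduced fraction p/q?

Start with 1.
2 + 1/(1/1) = 2 + 1/1 = 3/1
2 + 1/(3/1) = 2 + 1/3 = 7/3
58 + 1/(7/3) = 58 + 3/7 = 409/7

409/7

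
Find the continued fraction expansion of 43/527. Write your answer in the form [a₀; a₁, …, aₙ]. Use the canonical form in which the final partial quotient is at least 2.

⌊43/527⌋ = 0, remainder 43
⌊527/43⌋ = 12, remainder 11
⌊43/11⌋ = 3, remainder 10
⌊11/10⌋ = 1, remainder 1
⌊10/1⌋ = 10, remainder 0

[0; 12, 3, 1, 10]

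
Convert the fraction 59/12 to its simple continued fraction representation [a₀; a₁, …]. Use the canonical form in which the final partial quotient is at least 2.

[4; 1, 11]

Repeatedly divide and take the remainder:
59 = 4·12 + 11, so a_0 = 4
12 = 1·11 + 1, so a_1 = 1
11 = 11·1 + 0, so a_2 = 11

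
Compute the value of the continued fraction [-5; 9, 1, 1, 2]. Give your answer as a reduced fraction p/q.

-235/48

Start with 2.
1 + 1/(2/1) = 1 + 1/2 = 3/2
1 + 1/(3/2) = 1 + 2/3 = 5/3
9 + 1/(5/3) = 9 + 3/5 = 48/5
-5 + 1/(48/5) = -5 + 5/48 = -235/48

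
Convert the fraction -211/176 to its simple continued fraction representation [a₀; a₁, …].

[-2; 1, 4, 35]

-211 = -2·176 + 141, so a_0 = -2
176 = 1·141 + 35, so a_1 = 1
141 = 4·35 + 1, so a_2 = 4
35 = 35·1 + 0, so a_3 = 35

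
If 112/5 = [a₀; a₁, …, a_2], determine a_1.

Apply division with remainder until the remainder is 0:
112 = 22·5 + 2, so a_0 = 22
5 = 2·2 + 1, so a_1 = 2

2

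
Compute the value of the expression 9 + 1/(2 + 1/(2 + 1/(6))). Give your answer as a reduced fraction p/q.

301/32

Start with 6.
2 + 1/(6/1) = 2 + 1/6 = 13/6
2 + 1/(13/6) = 2 + 6/13 = 32/13
9 + 1/(32/13) = 9 + 13/32 = 301/32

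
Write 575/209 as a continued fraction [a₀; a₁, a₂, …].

575 ÷ 209 → quotient 2, remainder 157
209 ÷ 157 → quotient 1, remainder 52
157 ÷ 52 → quotient 3, remainder 1
52 ÷ 1 → quotient 52, remainder 0

[2; 1, 3, 52]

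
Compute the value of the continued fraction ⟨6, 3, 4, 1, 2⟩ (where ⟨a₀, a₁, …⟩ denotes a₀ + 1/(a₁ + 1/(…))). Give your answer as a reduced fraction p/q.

284/45

Start with 2.
1 + 1/(2/1) = 1 + 1/2 = 3/2
4 + 1/(3/2) = 4 + 2/3 = 14/3
3 + 1/(14/3) = 3 + 3/14 = 45/14
6 + 1/(45/14) = 6 + 14/45 = 284/45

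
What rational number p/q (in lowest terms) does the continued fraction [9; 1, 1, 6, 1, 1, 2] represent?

Starting at the tail and folding back:
Start with 2.
1 + 1/(2/1) = 1 + 1/2 = 3/2
1 + 1/(3/2) = 1 + 2/3 = 5/3
6 + 1/(5/3) = 6 + 3/5 = 33/5
1 + 1/(33/5) = 1 + 5/33 = 38/33
1 + 1/(38/33) = 1 + 33/38 = 71/38
9 + 1/(71/38) = 9 + 38/71 = 677/71

677/71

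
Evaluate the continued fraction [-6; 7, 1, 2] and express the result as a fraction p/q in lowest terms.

Use the convergent recurrence hₖ = aₖ·hₖ₋₁ + hₖ₋₂ (and likewise for the denominators kₖ):
a_0 = -6: -6/1
a_1 = 7: -41/7
a_2 = 1: -47/8
a_3 = 2: -135/23

-135/23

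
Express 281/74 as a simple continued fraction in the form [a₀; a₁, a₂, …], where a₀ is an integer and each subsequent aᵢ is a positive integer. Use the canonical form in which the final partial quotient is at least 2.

[3; 1, 3, 1, 14]

281 = 3·74 + 59, so a_0 = 3
74 = 1·59 + 15, so a_1 = 1
59 = 3·15 + 14, so a_2 = 3
15 = 1·14 + 1, so a_3 = 1
14 = 14·1 + 0, so a_4 = 14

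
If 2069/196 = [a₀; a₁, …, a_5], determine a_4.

1

⌊2069/196⌋ = 10, remainder 109
⌊196/109⌋ = 1, remainder 87
⌊109/87⌋ = 1, remainder 22
⌊87/22⌋ = 3, remainder 21
⌊22/21⌋ = 1, remainder 1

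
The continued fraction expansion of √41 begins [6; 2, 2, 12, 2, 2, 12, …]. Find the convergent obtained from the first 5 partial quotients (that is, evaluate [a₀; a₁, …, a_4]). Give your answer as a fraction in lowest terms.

Start with 2.
12 + 1/(2/1) = 12 + 1/2 = 25/2
2 + 1/(25/2) = 2 + 2/25 = 52/25
2 + 1/(52/25) = 2 + 25/52 = 129/52
6 + 1/(129/52) = 6 + 52/129 = 826/129

826/129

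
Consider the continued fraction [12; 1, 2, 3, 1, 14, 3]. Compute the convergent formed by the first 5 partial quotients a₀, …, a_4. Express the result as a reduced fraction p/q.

a_0 = 12: 12/1
a_1 = 1: 13/1
a_2 = 2: 38/3
a_3 = 3: 127/10
a_4 = 1: 165/13

165/13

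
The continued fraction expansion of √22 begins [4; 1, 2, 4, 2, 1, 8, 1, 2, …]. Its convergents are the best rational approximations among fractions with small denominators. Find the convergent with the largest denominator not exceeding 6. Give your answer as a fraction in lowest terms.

List convergents until the denominator exceeds the bound:
a_0 = 4: 4/1  (≤ bound)
a_1 = 1: 5/1  (≤ bound)
a_2 = 2: 14/3  (≤ bound)
a_3 = 4: 61/13  (> 6, stop)

14/3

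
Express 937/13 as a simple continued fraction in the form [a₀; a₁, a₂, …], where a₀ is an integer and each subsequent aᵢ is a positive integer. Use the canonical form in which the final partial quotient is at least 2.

[72; 13]

937 = 72·13 + 1, so a_0 = 72
13 = 13·1 + 0, so a_1 = 13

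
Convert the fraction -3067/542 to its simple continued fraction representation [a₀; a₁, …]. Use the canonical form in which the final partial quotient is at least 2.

-3067 = -6·542 + 185, so a_0 = -6
542 = 2·185 + 172, so a_1 = 2
185 = 1·172 + 13, so a_2 = 1
172 = 13·13 + 3, so a_3 = 13
13 = 4·3 + 1, so a_4 = 4
3 = 3·1 + 0, so a_5 = 3

[-6; 2, 1, 13, 4, 3]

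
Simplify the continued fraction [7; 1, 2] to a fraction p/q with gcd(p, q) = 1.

a_0 = 7: 7/1
a_1 = 1: 8/1
a_2 = 2: 23/3

23/3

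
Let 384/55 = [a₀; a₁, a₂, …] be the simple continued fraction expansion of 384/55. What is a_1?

Run the Euclidean algorithm, recording each quotient:
⌊384/55⌋ = 6, remainder 54
⌊55/54⌋ = 1, remainder 1

1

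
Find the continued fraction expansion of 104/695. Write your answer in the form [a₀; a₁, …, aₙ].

[0; 6, 1, 2, 6, 1, 1, 2]

Apply division with remainder until the remainder is 0:
⌊104/695⌋ = 0, remainder 104
⌊695/104⌋ = 6, remainder 71
⌊104/71⌋ = 1, remainder 33
⌊71/33⌋ = 2, remainder 5
⌊33/5⌋ = 6, remainder 3
⌊5/3⌋ = 1, remainder 2
⌊3/2⌋ = 1, remainder 1
⌊2/1⌋ = 2, remainder 0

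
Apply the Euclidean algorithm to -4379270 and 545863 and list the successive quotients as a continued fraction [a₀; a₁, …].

[-9; 1, 43, 7, 33, 5, 3, 3]

-4379270 = -9·545863 + 533497, so a_0 = -9
545863 = 1·533497 + 12366, so a_1 = 1
533497 = 43·12366 + 1759, so a_2 = 43
12366 = 7·1759 + 53, so a_3 = 7
1759 = 33·53 + 10, so a_4 = 33
53 = 5·10 + 3, so a_5 = 5
10 = 3·3 + 1, so a_6 = 3
3 = 3·1 + 0, so a_7 = 3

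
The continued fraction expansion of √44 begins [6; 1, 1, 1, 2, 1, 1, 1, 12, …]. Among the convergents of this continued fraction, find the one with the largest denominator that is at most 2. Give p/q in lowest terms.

13/2

List convergents until the denominator exceeds the bound:
a_0 = 6: 6/1  (≤ bound)
a_1 = 1: 7/1  (≤ bound)
a_2 = 1: 13/2  (≤ bound)
a_3 = 1: 20/3  (> 2, stop)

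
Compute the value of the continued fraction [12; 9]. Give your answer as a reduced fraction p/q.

Work from the innermost term outward:
Start with 9.
12 + 1/(9/1) = 12 + 1/9 = 109/9

109/9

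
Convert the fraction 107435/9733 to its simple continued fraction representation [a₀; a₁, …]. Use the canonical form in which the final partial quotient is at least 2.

107435 ÷ 9733 → quotient 11, remainder 372
9733 ÷ 372 → quotient 26, remainder 61
372 ÷ 61 → quotient 6, remainder 6
61 ÷ 6 → quotient 10, remainder 1
6 ÷ 1 → quotient 6, remainder 0

[11; 26, 6, 10, 6]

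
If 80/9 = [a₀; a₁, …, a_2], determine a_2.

⌊80/9⌋ = 8, remainder 8
⌊9/8⌋ = 1, remainder 1
⌊8/1⌋ = 8, remainder 0

8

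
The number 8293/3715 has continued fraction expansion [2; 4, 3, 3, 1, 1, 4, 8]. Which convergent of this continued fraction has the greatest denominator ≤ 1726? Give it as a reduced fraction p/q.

1009/452

a_0 = 2: 2/1  (≤ bound)
a_1 = 4: 9/4  (≤ bound)
a_2 = 3: 29/13  (≤ bound)
a_3 = 3: 96/43  (≤ bound)
a_4 = 1: 125/56  (≤ bound)
a_5 = 1: 221/99  (≤ bound)
a_6 = 4: 1009/452  (≤ bound)
a_7 = 8: 8293/3715  (> 1726, stop)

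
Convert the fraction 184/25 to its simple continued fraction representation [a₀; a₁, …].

[7; 2, 1, 3, 2]

184 = 7·25 + 9, so a_0 = 7
25 = 2·9 + 7, so a_1 = 2
9 = 1·7 + 2, so a_2 = 1
7 = 3·2 + 1, so a_3 = 3
2 = 2·1 + 0, so a_4 = 2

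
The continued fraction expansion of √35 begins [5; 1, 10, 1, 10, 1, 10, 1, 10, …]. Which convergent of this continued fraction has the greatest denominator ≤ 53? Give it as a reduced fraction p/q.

71/12

a_0 = 5: 5/1  (≤ bound)
a_1 = 1: 6/1  (≤ bound)
a_2 = 10: 65/11  (≤ bound)
a_3 = 1: 71/12  (≤ bound)
a_4 = 10: 775/131  (> 53, stop)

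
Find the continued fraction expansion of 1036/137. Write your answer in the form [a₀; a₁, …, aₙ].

[7; 1, 1, 3, 1, 1, 8]

Apply division with remainder until the remainder is 0:
1036 = 7·137 + 77, so a_0 = 7
137 = 1·77 + 60, so a_1 = 1
77 = 1·60 + 17, so a_2 = 1
60 = 3·17 + 9, so a_3 = 3
17 = 1·9 + 8, so a_4 = 1
9 = 1·8 + 1, so a_5 = 1
8 = 8·1 + 0, so a_6 = 8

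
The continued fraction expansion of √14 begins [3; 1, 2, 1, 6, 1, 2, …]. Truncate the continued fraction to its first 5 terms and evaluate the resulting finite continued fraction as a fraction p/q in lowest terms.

101/27

Start with 6.
1 + 1/(6/1) = 1 + 1/6 = 7/6
2 + 1/(7/6) = 2 + 6/7 = 20/7
1 + 1/(20/7) = 1 + 7/20 = 27/20
3 + 1/(27/20) = 3 + 20/27 = 101/27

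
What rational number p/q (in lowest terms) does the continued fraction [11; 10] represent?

Start with 10.
11 + 1/(10/1) = 11 + 1/10 = 111/10

111/10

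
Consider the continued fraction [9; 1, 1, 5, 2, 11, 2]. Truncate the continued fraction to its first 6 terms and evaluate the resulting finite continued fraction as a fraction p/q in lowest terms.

2624/275

Start with 11.
2 + 1/(11/1) = 2 + 1/11 = 23/11
5 + 1/(23/11) = 5 + 11/23 = 126/23
1 + 1/(126/23) = 1 + 23/126 = 149/126
1 + 1/(149/126) = 1 + 126/149 = 275/149
9 + 1/(275/149) = 9 + 149/275 = 2624/275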